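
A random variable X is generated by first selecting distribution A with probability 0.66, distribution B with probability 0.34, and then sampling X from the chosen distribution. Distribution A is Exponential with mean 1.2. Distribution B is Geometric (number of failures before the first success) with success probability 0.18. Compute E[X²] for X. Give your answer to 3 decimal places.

For each component E[X²] = Var + (mean)², giving A: 2.88; B: 46.0617.
Overall E[X²] = 0.66·2.88 + 0.34·46.0617 = 17.5618.

17.562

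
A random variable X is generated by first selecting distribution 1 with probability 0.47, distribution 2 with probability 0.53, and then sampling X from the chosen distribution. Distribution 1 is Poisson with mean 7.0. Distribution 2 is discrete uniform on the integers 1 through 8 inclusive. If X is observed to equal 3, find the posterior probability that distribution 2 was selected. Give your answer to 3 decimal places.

0.730

Likelihoods P(X=3 | ·): 1: 0.0521293; 2: 0.125.
Posterior ∝ prior × likelihood. Numerator for 2: 0.53·0.125 = 0.06625.
Normalizing constant: 0.47·0.0521293 + 0.53·0.125 = 0.0907507.
P(2 | observation) = 0.06625 / 0.0907507 = 0.730022.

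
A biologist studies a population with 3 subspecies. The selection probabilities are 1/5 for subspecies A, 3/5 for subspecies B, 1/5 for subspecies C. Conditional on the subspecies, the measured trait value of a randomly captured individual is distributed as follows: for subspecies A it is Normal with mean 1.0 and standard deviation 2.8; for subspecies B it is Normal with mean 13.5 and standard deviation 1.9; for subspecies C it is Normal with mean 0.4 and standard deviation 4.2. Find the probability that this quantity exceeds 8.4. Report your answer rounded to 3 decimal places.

Conditional on each subspecies, P(X > 8.4): A: 0.00411049; B: 0.996365; C: 0.0284055.
By total probability, P(X > 8.4) = 0.2·0.00411049 + 0.6·0.996365 + 0.2·0.0284055 = 0.604322.

0.604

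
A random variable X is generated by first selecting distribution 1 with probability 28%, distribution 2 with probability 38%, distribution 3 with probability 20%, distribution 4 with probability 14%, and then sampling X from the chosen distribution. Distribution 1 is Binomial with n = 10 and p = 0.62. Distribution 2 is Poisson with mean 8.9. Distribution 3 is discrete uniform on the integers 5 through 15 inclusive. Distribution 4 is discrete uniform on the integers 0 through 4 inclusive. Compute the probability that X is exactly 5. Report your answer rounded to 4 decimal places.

0.0935

Conditional on each component, P(X = 5): 1: 0.182927; 2: 0.063467; 3: 0.0909091; 4: 0.
By total probability, P(X = 5) = 0.28·0.182927 + 0.38·0.063467 + 0.2·0.0909091 + 0.14·0 = 0.0935187.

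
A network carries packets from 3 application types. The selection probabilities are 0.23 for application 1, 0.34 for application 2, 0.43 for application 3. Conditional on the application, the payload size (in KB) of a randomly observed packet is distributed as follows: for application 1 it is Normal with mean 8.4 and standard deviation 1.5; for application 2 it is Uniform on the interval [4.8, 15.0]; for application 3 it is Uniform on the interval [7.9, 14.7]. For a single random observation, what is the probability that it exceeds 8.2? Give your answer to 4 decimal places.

Conditional on each application, P(X > 8.2): 1: 0.553035; 2: 0.666667; 3: 0.955882.
By total probability, P(X > 8.2) = 0.23·0.553035 + 0.34·0.666667 + 0.43·0.955882 = 0.764894.

0.7649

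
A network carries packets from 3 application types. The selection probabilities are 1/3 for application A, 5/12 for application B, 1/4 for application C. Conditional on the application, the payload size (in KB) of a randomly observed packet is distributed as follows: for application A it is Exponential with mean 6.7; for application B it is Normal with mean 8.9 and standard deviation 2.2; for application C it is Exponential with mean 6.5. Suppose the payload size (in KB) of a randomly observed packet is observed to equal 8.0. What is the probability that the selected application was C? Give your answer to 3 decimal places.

Likelihoods f(8.0 | ·): A: 0.0452235; B: 0.166781; C: 0.0449335.
Posterior ∝ prior × likelihood. Numerator for C: 0.25·0.0449335 = 0.0112334.
Normalizing constant: 0.333333·0.0452235 + 0.416667·0.166781 + 0.25·0.0449335 = 0.0958.
P(C | observation) = 0.0112334 / 0.0958 = 0.117259.

0.117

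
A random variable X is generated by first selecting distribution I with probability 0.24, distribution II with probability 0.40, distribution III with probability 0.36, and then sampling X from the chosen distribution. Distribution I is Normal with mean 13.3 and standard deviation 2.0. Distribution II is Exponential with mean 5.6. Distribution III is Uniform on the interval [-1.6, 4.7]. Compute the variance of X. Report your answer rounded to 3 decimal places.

Per component, I: μ=13.3, E[X²]=180.89; II: μ=5.6, E[X²]=62.72; III: μ=1.55, E[X²]=5.71.
E[X] = 0.24·13.3 + 0.4·5.6 + 0.36·1.55 = 5.99.
E[X²] = 0.24·180.89 + 0.4·62.72 + 0.36·5.71 = 70.5572.
Var(X) = E[X²] − (E[X])² = 70.5572 − 35.8801 = 34.6771.

34.677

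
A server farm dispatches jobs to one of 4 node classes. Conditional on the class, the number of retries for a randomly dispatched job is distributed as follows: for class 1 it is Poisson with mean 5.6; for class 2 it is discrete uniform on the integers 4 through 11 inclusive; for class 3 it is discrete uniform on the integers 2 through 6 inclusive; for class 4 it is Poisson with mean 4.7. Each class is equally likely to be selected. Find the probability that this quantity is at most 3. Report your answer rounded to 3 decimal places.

0.225

Conditional on each class, P(X ≤ 3): 1: 0.190622; 2: 0; 3: 0.4; 4: 0.309684.
By total probability, P(X ≤ 3) = 0.25·0.190622 + 0.25·0 + 0.25·0.4 + 0.25·0.309684 = 0.225076.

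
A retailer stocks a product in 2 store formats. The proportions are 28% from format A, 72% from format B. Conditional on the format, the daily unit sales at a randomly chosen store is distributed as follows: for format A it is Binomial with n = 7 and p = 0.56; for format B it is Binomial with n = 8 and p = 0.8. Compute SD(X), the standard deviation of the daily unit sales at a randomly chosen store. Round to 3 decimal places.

1.626

Per component, A: μ=3.92, E[X²]=17.0912; B: μ=6.4, E[X²]=42.24.
E[X] = 0.28·3.92 + 0.72·6.4 = 5.7056.
E[X²] = 0.28·17.0912 + 0.72·42.24 = 35.1983.
Var(X) = E[X²] − (E[X])² = 35.1983 − 32.5539 = 2.64446.
SD(X) = √2.64446 = 1.62618.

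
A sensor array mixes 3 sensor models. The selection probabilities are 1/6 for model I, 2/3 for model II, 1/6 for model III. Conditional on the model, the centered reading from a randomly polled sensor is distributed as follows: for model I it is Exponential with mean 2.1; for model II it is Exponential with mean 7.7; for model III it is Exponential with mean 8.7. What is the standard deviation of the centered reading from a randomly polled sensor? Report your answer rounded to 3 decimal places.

Per component, I: μ=2.1, E[X²]=8.82; II: μ=7.7, E[X²]=118.58; III: μ=8.7, E[X²]=151.38.
E[X] = 0.166667·2.1 + 0.666667·7.7 + 0.166667·8.7 = 6.93333.
E[X²] = 0.166667·8.82 + 0.666667·118.58 + 0.166667·151.38 = 105.753.
Var(X) = E[X²] − (E[X])² = 105.753 − 48.0711 = 57.6822.
SD(X) = √57.6822 = 7.59488.

7.595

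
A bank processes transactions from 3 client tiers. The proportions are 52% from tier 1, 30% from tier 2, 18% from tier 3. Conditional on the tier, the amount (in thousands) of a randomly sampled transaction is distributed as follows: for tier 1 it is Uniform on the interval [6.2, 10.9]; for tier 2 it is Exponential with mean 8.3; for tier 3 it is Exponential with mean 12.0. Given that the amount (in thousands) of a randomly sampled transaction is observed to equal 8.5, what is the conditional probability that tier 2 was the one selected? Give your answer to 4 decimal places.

0.0991

Likelihoods f(8.5 | ·): 1: 0.212766; 2: 0.0432676; 3: 0.0410387.
Posterior ∝ prior × likelihood. Numerator for 2: 0.3·0.0432676 = 0.0129803.
Normalizing constant: 0.52·0.212766 + 0.3·0.0432676 + 0.18·0.0410387 = 0.131006.
P(2 | observation) = 0.0129803 / 0.131006 = 0.0990819.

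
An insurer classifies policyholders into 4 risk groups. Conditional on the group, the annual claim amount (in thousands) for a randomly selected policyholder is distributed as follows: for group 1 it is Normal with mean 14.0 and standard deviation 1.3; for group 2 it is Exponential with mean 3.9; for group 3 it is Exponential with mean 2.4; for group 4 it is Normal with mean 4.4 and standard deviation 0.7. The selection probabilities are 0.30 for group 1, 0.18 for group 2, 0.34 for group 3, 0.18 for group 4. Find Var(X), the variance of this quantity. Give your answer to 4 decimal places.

29.8923

Per component, 1: μ=14, E[X²]=197.69; 2: μ=3.9, E[X²]=30.42; 3: μ=2.4, E[X²]=11.52; 4: μ=4.4, E[X²]=19.85.
E[X] = 0.3·14 + 0.18·3.9 + 0.34·2.4 + 0.18·4.4 = 6.51.
E[X²] = 0.3·197.69 + 0.18·30.42 + 0.34·11.52 + 0.18·19.85 = 72.2724.
Var(X) = E[X²] − (E[X])² = 72.2724 − 42.3801 = 29.8923.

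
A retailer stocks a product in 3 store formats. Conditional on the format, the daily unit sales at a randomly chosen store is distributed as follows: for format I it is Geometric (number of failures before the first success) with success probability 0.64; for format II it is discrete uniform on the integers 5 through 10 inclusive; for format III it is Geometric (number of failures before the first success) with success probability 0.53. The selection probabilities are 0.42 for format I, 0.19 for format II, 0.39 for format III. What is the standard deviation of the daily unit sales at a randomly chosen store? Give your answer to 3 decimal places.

Per component, I: μ=0.5625, E[X²]=1.19531; II: μ=7.5, E[X²]=59.1667; III: μ=0.886792, E[X²]=2.45959.
E[X] = 0.42·0.5625 + 0.19·7.5 + 0.39·0.886792 = 2.0071.
E[X²] = 0.42·1.19531 + 0.19·59.1667 + 0.39·2.45959 = 12.7029.
Var(X) = E[X²] − (E[X])² = 12.7029 − 4.02845 = 8.67449.
SD(X) = √8.67449 = 2.94525.

2.945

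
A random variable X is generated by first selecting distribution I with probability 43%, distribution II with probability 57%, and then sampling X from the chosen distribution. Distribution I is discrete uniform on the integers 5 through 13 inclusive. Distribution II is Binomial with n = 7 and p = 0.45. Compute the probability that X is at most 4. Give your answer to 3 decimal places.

Conditional on each component, P(X ≤ 4): I: 0; II: 0.847072.
By total probability, P(X ≤ 4) = 0.43·0 + 0.57·0.847072 = 0.482831.

0.483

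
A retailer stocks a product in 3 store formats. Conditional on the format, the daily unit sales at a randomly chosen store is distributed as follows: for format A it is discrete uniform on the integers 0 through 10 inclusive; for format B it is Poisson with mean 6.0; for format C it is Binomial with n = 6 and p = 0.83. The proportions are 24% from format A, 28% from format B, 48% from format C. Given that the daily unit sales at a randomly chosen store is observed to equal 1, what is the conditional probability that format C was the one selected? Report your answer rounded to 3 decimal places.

0.013

Likelihoods P(X=1 | ·): A: 0.0909091; B: 0.0148725; C: 0.000707089.
Posterior ∝ prior × likelihood. Numerator for C: 0.48·0.000707089 = 0.000339403.
Normalizing constant: 0.24·0.0909091 + 0.28·0.0148725 + 0.48·0.000707089 = 0.0263219.
P(C | observation) = 0.000339403 / 0.0263219 = 0.0128943.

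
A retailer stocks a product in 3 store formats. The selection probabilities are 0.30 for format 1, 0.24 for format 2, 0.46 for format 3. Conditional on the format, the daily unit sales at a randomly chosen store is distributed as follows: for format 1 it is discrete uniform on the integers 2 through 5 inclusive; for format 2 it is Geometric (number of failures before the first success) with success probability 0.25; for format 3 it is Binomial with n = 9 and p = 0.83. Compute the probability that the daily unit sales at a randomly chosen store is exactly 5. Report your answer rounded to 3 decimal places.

Conditional on each format, P(X = 5): 1: 0.25; 2: 0.0593262; 3: 0.0414531.
By total probability, P(X = 5) = 0.3·0.25 + 0.24·0.0593262 + 0.46·0.0414531 = 0.108307.

0.108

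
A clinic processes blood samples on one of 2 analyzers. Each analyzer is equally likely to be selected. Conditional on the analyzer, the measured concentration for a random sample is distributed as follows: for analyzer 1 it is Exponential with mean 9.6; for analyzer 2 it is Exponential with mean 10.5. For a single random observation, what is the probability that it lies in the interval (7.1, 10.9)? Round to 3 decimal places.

Conditional on each analyzer, P(7.1 < X < 10.9): 1: 0.156025; 2: 0.154422.
By total probability, P(7.1 < X < 10.9) = 0.5·0.156025 + 0.5·0.154422 = 0.155223.

0.155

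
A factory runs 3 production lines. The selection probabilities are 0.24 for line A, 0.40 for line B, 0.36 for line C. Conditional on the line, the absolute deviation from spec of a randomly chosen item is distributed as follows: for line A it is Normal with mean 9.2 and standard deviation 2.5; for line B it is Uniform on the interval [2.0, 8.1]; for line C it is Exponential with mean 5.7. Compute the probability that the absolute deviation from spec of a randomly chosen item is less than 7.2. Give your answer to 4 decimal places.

0.6500

Conditional on each line, P(X < 7.2): A: 0.211855; B: 0.852459; C: 0.71724.
By total probability, P(X < 7.2) = 0.24·0.211855 + 0.4·0.852459 + 0.36·0.71724 = 0.650035.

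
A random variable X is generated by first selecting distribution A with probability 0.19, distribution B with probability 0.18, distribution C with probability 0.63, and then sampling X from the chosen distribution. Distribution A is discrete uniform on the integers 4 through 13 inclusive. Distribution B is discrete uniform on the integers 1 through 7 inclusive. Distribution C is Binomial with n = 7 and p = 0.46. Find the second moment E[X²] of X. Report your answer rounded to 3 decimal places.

For each component E[X²] = Var + (mean)², giving A: 80.5; B: 20; C: 12.1072.
Overall E[X²] = 0.19·80.5 + 0.18·20 + 0.63·12.1072 = 26.5225.

26.523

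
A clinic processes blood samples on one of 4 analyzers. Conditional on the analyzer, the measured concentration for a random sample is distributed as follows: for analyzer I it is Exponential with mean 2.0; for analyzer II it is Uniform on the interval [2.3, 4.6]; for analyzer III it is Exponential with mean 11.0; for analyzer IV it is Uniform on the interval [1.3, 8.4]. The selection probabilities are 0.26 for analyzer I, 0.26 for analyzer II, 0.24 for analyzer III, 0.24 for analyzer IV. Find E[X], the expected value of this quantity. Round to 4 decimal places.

Component means — I: 2; II: 3.45; III: 11; IV: 4.85.
E[X] = 0.26·2 + 0.26·3.45 + 0.24·11 + 0.24·4.85 = 5.221.

5.2210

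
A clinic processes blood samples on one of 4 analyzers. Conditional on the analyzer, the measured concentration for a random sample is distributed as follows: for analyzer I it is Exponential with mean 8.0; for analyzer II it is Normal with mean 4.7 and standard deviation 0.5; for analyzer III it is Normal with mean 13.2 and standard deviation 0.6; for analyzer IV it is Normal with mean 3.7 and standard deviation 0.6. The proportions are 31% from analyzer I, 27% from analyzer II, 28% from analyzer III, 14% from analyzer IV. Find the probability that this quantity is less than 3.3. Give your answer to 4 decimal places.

0.1408

Conditional on each analyzer, P(X < 3.3): I: 0.338007; II: 0.00255513; III: 0; IV: 0.252493.
By total probability, P(X < 3.3) = 0.31·0.338007 + 0.27·0.00255513 + 0.28·0 + 0.14·0.252493 = 0.140821.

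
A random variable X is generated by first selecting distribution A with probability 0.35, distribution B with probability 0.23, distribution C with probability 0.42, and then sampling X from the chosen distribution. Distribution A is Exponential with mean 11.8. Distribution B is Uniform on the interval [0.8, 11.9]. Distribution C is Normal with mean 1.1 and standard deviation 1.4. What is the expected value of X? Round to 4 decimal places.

6.0525

Component means — A: 11.8; B: 6.35; C: 1.1.
E[X] = 0.35·11.8 + 0.23·6.35 + 0.42·1.1 = 6.0525.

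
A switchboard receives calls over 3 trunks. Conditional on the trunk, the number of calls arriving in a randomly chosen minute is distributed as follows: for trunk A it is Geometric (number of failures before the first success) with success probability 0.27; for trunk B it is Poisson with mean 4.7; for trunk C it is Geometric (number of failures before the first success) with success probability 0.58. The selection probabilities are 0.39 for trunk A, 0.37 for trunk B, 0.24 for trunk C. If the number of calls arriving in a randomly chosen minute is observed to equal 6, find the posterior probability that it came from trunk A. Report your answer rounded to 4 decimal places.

0.2376

Likelihoods P(X=6 | ·): A: 0.0408602; B: 0.136167; C: 0.00318364.
Posterior ∝ prior × likelihood. Numerator for A: 0.39·0.0408602 = 0.0159355.
Normalizing constant: 0.39·0.0408602 + 0.37·0.136167 + 0.24·0.00318364 = 0.0670812.
P(A | observation) = 0.0159355 / 0.0670812 = 0.237555.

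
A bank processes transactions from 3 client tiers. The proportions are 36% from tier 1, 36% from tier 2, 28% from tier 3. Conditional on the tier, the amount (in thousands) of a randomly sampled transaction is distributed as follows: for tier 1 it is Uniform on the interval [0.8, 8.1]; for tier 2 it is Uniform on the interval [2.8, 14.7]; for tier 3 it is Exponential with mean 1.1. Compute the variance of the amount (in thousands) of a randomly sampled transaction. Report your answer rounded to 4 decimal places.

15.6124

Per component, 1: μ=4.45, E[X²]=24.2433; 2: μ=8.75, E[X²]=88.3633; 3: μ=1.1, E[X²]=2.42.
E[X] = 0.36·4.45 + 0.36·8.75 + 0.28·1.1 = 5.06.
E[X²] = 0.36·24.2433 + 0.36·88.3633 + 0.28·2.42 = 41.216.
Var(X) = E[X²] − (E[X])² = 41.216 − 25.6036 = 15.6124.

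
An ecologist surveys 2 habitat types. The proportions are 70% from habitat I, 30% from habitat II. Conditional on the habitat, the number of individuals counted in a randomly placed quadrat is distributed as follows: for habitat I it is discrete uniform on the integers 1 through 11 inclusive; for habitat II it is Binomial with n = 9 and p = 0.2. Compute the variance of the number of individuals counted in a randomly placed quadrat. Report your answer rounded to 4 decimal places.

11.1364

Per component, I: μ=6, E[X²]=46; II: μ=1.8, E[X²]=4.68.
E[X] = 0.7·6 + 0.3·1.8 = 4.74.
E[X²] = 0.7·46 + 0.3·4.68 = 33.604.
Var(X) = E[X²] − (E[X])² = 33.604 − 22.4676 = 11.1364.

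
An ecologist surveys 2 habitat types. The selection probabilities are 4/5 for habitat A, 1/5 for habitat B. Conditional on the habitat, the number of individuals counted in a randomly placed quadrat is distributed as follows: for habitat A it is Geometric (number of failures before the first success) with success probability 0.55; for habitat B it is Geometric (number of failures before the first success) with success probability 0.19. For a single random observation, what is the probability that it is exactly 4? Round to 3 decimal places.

Conditional on each habitat, P(X = 4): A: 0.0225534; B: 0.0817888.
By total probability, P(X = 4) = 0.8·0.0225534 + 0.2·0.0817888 = 0.0344005.

0.034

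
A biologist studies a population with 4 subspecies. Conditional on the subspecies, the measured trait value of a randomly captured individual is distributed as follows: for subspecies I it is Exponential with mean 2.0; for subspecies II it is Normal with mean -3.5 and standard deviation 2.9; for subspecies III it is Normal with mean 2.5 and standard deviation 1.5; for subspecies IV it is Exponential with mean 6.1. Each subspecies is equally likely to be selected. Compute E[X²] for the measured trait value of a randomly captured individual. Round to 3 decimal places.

27.895

For each component E[X²] = Var + (mean)², giving I: 8; II: 20.66; III: 8.5; IV: 74.42.
Overall E[X²] = 0.25·8 + 0.25·20.66 + 0.25·8.5 + 0.25·74.42 = 27.895.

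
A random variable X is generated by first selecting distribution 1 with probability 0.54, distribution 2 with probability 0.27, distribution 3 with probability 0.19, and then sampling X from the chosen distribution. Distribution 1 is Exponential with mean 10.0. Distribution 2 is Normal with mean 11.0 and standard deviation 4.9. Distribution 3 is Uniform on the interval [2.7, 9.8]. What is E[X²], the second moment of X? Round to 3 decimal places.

For each component E[X²] = Var + (mean)², giving 1: 200; 2: 145.01; 3: 43.2633.
Overall E[X²] = 0.54·200 + 0.27·145.01 + 0.19·43.2633 = 155.373.

155.373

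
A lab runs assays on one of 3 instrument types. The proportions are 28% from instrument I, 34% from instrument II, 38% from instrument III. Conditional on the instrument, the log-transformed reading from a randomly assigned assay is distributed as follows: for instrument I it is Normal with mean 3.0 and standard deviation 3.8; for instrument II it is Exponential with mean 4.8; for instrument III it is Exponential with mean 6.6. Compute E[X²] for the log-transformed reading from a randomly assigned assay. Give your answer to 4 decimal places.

For each component E[X²] = Var + (mean)², giving I: 23.44; II: 46.08; III: 87.12.
Overall E[X²] = 0.28·23.44 + 0.34·46.08 + 0.38·87.12 = 55.336.

55.3360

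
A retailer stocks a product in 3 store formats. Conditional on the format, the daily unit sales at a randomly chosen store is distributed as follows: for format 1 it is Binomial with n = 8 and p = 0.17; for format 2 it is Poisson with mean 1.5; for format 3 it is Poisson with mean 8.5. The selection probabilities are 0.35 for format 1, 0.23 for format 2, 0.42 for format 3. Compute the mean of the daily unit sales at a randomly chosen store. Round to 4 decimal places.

Component means — 1: 1.36; 2: 1.5; 3: 8.5.
E[X] = 0.35·1.36 + 0.23·1.5 + 0.42·8.5 = 4.391.

4.3910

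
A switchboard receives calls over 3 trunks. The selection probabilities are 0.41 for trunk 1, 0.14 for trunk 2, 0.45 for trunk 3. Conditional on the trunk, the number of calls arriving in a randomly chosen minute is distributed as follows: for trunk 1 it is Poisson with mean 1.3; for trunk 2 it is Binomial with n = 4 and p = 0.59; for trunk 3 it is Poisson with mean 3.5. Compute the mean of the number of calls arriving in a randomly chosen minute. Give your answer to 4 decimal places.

2.4384

Component means — 1: 1.3; 2: 2.36; 3: 3.5.
E[X] = 0.41·1.3 + 0.14·2.36 + 0.45·3.5 = 2.4384.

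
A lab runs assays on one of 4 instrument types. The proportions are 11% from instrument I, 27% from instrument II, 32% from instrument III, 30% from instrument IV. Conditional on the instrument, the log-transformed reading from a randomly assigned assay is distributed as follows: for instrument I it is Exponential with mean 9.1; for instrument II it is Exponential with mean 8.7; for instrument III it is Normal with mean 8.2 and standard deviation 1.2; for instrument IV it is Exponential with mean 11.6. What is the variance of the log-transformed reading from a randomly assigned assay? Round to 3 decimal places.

72.426

Per component, I: μ=9.1, E[X²]=165.62; II: μ=8.7, E[X²]=151.38; III: μ=8.2, E[X²]=68.68; IV: μ=11.6, E[X²]=269.12.
E[X] = 0.11·9.1 + 0.27·8.7 + 0.32·8.2 + 0.3·11.6 = 9.454.
E[X²] = 0.11·165.62 + 0.27·151.38 + 0.32·68.68 + 0.3·269.12 = 161.804.
Var(X) = E[X²] − (E[X])² = 161.804 − 89.3781 = 72.4263.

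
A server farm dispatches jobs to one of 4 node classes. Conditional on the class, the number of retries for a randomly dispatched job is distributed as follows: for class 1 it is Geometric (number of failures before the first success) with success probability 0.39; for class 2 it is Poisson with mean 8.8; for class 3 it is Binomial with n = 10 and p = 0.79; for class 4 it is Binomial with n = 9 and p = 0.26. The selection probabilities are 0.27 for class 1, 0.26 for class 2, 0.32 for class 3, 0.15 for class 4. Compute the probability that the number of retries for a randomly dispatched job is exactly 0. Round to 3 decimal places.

0.115

Conditional on each class, P(X = 0): 1: 0.39; 2: 0.000150733; 3: 1.66799e-07; 4: 0.0665404.
By total probability, P(X = 0) = 0.27·0.39 + 0.26·0.000150733 + 0.32·1.66799e-07 + 0.15·0.0665404 = 0.11532.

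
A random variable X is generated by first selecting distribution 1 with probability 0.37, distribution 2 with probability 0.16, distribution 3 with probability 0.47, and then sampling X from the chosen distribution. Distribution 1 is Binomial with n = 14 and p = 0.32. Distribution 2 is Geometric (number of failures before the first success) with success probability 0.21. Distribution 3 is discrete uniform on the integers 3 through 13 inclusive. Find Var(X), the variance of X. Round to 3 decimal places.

Per component, 1: μ=4.48, E[X²]=23.1168; 2: μ=3.7619, E[X²]=32.0658; 3: μ=8, E[X²]=74.
E[X] = 0.37·4.48 + 0.16·3.7619 + 0.47·8 = 6.0195.
E[X²] = 0.37·23.1168 + 0.16·32.0658 + 0.47·74 = 48.4637.
Var(X) = E[X²] − (E[X])² = 48.4637 − 36.2344 = 12.2293.

12.229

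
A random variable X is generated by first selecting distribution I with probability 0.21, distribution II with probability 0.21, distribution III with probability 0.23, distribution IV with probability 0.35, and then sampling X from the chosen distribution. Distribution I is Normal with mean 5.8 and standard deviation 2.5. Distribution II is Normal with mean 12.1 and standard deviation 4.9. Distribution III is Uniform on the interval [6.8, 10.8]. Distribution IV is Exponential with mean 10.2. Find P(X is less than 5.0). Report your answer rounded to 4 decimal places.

Conditional on each component, P(X < 5.0): I: 0.374484; II: 0.0736716; III: 0; IV: 0.387494.
By total probability, P(X < 5.0) = 0.21·0.374484 + 0.21·0.0736716 + 0.23·0 + 0.35·0.387494 = 0.229736.

0.2297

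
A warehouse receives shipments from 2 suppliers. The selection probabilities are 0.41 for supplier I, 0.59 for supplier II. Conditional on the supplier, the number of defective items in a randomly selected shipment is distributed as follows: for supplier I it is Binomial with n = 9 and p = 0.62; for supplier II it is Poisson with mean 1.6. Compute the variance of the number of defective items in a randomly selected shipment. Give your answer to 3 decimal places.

Per component, I: μ=5.58, E[X²]=33.2568; II: μ=1.6, E[X²]=4.16.
E[X] = 0.41·5.58 + 0.59·1.6 = 3.2318.
E[X²] = 0.41·33.2568 + 0.59·4.16 = 16.0897.
Var(X) = E[X²] − (E[X])² = 16.0897 − 10.4445 = 5.64516.

5.645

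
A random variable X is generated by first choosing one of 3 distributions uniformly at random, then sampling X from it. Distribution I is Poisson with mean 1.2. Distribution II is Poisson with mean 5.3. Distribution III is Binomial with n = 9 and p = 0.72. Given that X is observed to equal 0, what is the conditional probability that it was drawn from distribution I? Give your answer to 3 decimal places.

0.984

Likelihoods P(X=0 | ·): I: 0.301194; II: 0.00499159; III: 1.05785e-05.
Posterior ∝ prior × likelihood. Numerator for I: 0.333333·0.301194 = 0.100398.
Normalizing constant: 0.333333·0.301194 + 0.333333·0.00499159 + 0.333333·1.05785e-05 = 0.102065.
P(I | observation) = 0.100398 / 0.102065 = 0.983664.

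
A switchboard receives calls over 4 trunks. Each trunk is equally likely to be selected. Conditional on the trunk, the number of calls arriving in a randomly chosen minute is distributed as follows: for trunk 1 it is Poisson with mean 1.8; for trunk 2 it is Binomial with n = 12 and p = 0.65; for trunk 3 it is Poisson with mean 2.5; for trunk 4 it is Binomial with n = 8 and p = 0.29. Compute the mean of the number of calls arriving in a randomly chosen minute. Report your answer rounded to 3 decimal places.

3.605

Component means — 1: 1.8; 2: 7.8; 3: 2.5; 4: 2.32.
E[X] = 0.25·1.8 + 0.25·7.8 + 0.25·2.5 + 0.25·2.32 = 3.605.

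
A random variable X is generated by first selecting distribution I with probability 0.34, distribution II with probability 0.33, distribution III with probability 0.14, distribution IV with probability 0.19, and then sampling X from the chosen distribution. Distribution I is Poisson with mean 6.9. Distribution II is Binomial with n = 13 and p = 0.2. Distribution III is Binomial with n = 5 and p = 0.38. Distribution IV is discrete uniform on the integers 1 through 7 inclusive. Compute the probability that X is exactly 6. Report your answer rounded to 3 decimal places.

0.086

Conditional on each component, P(X = 6): I: 0.151053; II: 0.0230318; III: 0; IV: 0.142857.
By total probability, P(X = 6) = 0.34·0.151053 + 0.33·0.0230318 + 0.14·0 + 0.19·0.142857 = 0.0861014.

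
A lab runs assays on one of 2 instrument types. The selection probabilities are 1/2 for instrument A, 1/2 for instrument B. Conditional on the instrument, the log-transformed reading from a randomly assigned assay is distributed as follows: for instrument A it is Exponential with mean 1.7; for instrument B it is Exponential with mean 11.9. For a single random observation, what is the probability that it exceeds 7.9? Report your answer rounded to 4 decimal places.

0.2622

Conditional on each instrument, P(X > 7.9): A: 0.00958977; B: 0.514857.
By total probability, P(X > 7.9) = 0.5·0.00958977 + 0.5·0.514857 = 0.262224.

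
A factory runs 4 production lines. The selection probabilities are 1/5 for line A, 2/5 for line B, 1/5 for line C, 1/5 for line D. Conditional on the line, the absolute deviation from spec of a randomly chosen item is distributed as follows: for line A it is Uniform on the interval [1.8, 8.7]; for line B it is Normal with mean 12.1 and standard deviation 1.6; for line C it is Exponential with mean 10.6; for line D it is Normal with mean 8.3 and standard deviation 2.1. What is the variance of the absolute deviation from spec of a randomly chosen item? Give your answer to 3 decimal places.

31.989

Per component, A: μ=5.25, E[X²]=31.53; B: μ=12.1, E[X²]=148.97; C: μ=10.6, E[X²]=224.72; D: μ=8.3, E[X²]=73.3.
E[X] = 0.2·5.25 + 0.4·12.1 + 0.2·10.6 + 0.2·8.3 = 9.67.
E[X²] = 0.2·31.53 + 0.4·148.97 + 0.2·224.72 + 0.2·73.3 = 125.498.
Var(X) = E[X²] − (E[X])² = 125.498 − 93.5089 = 31.9891.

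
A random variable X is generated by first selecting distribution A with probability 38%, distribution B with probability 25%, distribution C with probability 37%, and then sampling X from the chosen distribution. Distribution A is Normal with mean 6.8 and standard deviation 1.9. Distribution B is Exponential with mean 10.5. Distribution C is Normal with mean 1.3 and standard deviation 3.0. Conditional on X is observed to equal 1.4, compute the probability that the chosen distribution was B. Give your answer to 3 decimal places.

0.292

Likelihoods f(1.4 | ·): A: 0.00369944; B: 0.0833498; C: 0.132907.
Posterior ∝ prior × likelihood. Numerator for B: 0.25·0.0833498 = 0.0208375.
Normalizing constant: 0.38·0.00369944 + 0.25·0.0833498 + 0.37·0.132907 = 0.0714188.
P(B | observation) = 0.0208375 / 0.0714188 = 0.291764.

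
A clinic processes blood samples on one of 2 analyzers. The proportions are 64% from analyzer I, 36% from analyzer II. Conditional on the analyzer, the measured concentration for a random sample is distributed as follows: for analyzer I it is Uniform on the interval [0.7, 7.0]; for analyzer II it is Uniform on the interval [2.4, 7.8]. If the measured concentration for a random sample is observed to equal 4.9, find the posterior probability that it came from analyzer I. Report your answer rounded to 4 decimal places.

0.6038

Likelihoods f(4.9 | ·): I: 0.15873; II: 0.185185.
Posterior ∝ prior × likelihood. Numerator for I: 0.64·0.15873 = 0.101587.
Normalizing constant: 0.64·0.15873 + 0.36·0.185185 = 0.168254.
P(I | observation) = 0.101587 / 0.168254 = 0.603774.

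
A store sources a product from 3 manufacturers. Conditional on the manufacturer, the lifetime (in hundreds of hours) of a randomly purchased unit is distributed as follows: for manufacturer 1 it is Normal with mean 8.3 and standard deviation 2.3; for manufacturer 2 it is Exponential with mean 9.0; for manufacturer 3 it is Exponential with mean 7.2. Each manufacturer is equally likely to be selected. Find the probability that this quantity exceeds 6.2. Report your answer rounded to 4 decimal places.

0.5814

Conditional on each manufacturer, P(X > 6.2): 1: 0.81939; 2: 0.502134; 3: 0.422692.
By total probability, P(X > 6.2) = 0.333333·0.81939 + 0.333333·0.502134 + 0.333333·0.422692 = 0.581405.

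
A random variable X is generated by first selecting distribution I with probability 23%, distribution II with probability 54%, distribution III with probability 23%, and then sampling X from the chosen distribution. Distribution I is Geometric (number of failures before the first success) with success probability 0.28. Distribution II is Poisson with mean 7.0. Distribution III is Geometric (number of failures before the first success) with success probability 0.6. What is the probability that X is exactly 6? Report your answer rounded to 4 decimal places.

Conditional on each component, P(X = 6): I: 0.0390079; II: 0.149003; III: 0.0024576.
By total probability, P(X = 6) = 0.23·0.0390079 + 0.54·0.149003 + 0.23·0.0024576 = 0.0899986.

0.0900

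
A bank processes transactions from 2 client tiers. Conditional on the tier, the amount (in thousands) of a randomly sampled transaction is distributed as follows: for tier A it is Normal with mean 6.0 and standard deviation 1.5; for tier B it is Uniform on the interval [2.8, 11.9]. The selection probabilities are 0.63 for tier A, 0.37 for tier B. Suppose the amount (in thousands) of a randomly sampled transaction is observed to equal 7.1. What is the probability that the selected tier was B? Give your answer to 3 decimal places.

Likelihoods f(7.1 | ·): A: 0.203255; B: 0.10989.
Posterior ∝ prior × likelihood. Numerator for B: 0.37·0.10989 = 0.0406593.
Normalizing constant: 0.63·0.203255 + 0.37·0.10989 = 0.16871.
P(B | observation) = 0.0406593 / 0.16871 = 0.241001.

0.241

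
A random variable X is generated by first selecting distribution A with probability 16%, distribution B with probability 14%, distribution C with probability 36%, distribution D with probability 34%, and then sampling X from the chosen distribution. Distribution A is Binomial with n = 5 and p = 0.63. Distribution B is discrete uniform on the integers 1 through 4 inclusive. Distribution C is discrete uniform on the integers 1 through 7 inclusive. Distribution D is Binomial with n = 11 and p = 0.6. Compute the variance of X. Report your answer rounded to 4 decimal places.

5.1386

Per component, A: μ=3.15, E[X²]=11.088; B: μ=2.5, E[X²]=7.5; C: μ=4, E[X²]=20; D: μ=6.6, E[X²]=46.2.
E[X] = 0.16·3.15 + 0.14·2.5 + 0.36·4 + 0.34·6.6 = 4.538.
E[X²] = 0.16·11.088 + 0.14·7.5 + 0.36·20 + 0.34·46.2 = 25.7321.
Var(X) = E[X²] − (E[X])² = 25.7321 − 20.5934 = 5.13864.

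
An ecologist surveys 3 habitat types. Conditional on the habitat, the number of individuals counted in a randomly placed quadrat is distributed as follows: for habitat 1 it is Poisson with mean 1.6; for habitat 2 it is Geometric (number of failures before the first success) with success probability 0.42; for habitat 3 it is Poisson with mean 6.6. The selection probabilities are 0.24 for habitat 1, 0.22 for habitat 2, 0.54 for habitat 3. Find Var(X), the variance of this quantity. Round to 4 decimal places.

Per component, 1: μ=1.6, E[X²]=4.16; 2: μ=1.38095, E[X²]=5.19501; 3: μ=6.6, E[X²]=50.16.
E[X] = 0.24·1.6 + 0.22·1.38095 + 0.54·6.6 = 4.25181.
E[X²] = 0.24·4.16 + 0.22·5.19501 + 0.54·50.16 = 29.2277.
Var(X) = E[X²] − (E[X])² = 29.2277 − 18.0779 = 11.1498.

11.1498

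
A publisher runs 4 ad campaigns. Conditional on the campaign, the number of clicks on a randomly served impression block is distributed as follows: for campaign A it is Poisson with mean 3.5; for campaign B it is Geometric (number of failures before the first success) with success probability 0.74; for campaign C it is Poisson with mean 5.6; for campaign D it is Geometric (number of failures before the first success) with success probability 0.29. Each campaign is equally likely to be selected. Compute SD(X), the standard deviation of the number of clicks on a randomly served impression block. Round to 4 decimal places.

Per component, A: μ=3.5, E[X²]=15.75; B: μ=0.351351, E[X²]=0.598247; C: μ=5.6, E[X²]=36.96; D: μ=2.44828, E[X²]=14.4364.
E[X] = 0.25·3.5 + 0.25·0.351351 + 0.25·5.6 + 0.25·2.44828 = 2.97491.
E[X²] = 0.25·15.75 + 0.25·0.598247 + 0.25·36.96 + 0.25·14.4364 = 16.9362.
Var(X) = E[X²] − (E[X])² = 16.9362 − 8.85007 = 8.08609.
SD(X) = √8.08609 = 2.8436.

2.8436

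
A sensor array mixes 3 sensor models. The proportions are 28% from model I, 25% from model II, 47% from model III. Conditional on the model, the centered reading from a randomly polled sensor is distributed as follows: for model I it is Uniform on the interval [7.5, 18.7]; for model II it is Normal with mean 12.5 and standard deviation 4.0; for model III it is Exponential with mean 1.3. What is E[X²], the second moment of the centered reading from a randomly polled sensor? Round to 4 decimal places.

For each component E[X²] = Var + (mean)², giving I: 182.063; II: 172.25; III: 3.38.
Overall E[X²] = 0.28·182.063 + 0.25·172.25 + 0.47·3.38 = 95.6288.

95.6288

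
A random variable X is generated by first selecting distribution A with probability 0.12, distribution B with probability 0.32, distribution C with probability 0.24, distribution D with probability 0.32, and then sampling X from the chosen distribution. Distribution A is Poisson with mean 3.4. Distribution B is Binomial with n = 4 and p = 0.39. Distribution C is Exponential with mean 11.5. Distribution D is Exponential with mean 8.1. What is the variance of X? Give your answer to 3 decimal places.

Per component, A: μ=3.4, E[X²]=14.96; B: μ=1.56, E[X²]=3.3852; C: μ=11.5, E[X²]=264.5; D: μ=8.1, E[X²]=131.22.
E[X] = 0.12·3.4 + 0.32·1.56 + 0.24·11.5 + 0.32·8.1 = 6.2592.
E[X²] = 0.12·14.96 + 0.32·3.3852 + 0.24·264.5 + 0.32·131.22 = 108.349.
Var(X) = E[X²] − (E[X])² = 108.349 − 39.1776 = 69.1713.

69.171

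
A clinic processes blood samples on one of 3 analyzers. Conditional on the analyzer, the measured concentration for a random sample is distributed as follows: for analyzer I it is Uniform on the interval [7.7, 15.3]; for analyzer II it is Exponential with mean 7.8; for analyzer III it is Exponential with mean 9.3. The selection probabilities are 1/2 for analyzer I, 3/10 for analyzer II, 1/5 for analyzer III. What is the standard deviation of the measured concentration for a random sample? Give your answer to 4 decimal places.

6.3741

Per component, I: μ=11.5, E[X²]=137.063; II: μ=7.8, E[X²]=121.68; III: μ=9.3, E[X²]=172.98.
E[X] = 0.5·11.5 + 0.3·7.8 + 0.2·9.3 = 9.95.
E[X²] = 0.5·137.063 + 0.3·121.68 + 0.2·172.98 = 139.632.
Var(X) = E[X²] − (E[X])² = 139.632 − 99.0025 = 40.6292.
SD(X) = √40.6292 = 6.3741.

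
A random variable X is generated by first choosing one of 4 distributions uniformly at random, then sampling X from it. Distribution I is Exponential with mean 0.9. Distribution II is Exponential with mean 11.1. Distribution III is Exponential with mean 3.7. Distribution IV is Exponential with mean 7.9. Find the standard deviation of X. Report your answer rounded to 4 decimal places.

Per component, I: μ=0.9, E[X²]=1.62; II: μ=11.1, E[X²]=246.42; III: μ=3.7, E[X²]=27.38; IV: μ=7.9, E[X²]=124.82.
E[X] = 0.25·0.9 + 0.25·11.1 + 0.25·3.7 + 0.25·7.9 = 5.9.
E[X²] = 0.25·1.62 + 0.25·246.42 + 0.25·27.38 + 0.25·124.82 = 100.06.
Var(X) = E[X²] − (E[X])² = 100.06 − 34.81 = 65.25.
SD(X) = √65.25 = 8.07775.

8.0777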